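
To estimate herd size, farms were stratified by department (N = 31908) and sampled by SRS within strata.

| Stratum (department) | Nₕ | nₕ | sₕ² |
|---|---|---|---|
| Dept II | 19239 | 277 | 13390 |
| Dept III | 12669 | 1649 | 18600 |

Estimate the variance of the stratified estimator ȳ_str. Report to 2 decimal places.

Var(ȳ_str) = Σₕ Wₕ²(1 − fₕ)sₕ²/nₕ with Wₕ = Nₕ/N, N = 31908.
Dept II: Wₕ = 0.60295224; term = 0.60295224²·(1 − 0.01439784)·13390/277 = 17.320813.
Dept III: Wₕ = 0.39704776; term = 0.39704776²·(1 − 0.13016023)·18600/1649 = 1.5467391.
Sum = 18.867552.

18.87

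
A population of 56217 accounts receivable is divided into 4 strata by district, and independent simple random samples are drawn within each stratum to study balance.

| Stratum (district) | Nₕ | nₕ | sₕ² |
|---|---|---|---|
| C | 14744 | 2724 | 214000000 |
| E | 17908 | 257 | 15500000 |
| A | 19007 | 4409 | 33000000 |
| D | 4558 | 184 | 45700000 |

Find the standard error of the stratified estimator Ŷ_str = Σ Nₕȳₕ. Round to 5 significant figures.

Var(Ŷ_str) = Σₕ Nₕ²(1 − fₕ)sₕ²/nₕ.
C: 14744²·(1 − 2724/14744)·214000000/2724 = 1.3922796 × 10^13.
E: 17908²·(1 − 257/17908)·15500000/257 = 1.9064042 × 10^13.
A: 19007²·(1 − 4409/19007)·33000000/4409 = 2.0767335 × 10^12.
D: 4558²·(1 − 184/4558)·45700000/184 = 4.9516675 × 10^12.
Sum = 4.0015239 × 10^13.
SE = √(4.0015239 × 10^13) = 6.3258 × 10^6.

6.3258 × 10^6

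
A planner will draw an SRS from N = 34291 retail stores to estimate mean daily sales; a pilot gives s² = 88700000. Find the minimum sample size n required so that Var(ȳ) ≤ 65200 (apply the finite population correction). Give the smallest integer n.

Without fpc, n₀ = s²/D = 88700000/65200 = 1360.4294.
With fpc, (1 − n/N)·s²/n ≤ D requires n ≥ n₀/(1 + n₀/N) = 1360.4294/(1 + 1360.4294/34291) = 1308.5165.
Rounding up, n = 1309.

1309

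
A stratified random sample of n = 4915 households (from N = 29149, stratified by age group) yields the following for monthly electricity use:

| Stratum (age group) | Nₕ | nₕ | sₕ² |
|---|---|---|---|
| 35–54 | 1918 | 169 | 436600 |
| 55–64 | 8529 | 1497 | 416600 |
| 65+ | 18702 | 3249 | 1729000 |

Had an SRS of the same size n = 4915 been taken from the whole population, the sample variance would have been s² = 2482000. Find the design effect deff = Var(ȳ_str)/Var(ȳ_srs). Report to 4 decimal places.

Var(ȳ_str) = Σ Wₕ²(1−fₕ)sₕ²/nₕ with Wₕ = Nₕ/29149:
  35–54: (1918/29149)²·(1−169/1918)·436600/169 = 10.199717
  55–64: (8529/29149)²·(1−1497/8529)·416600/1497 = 19.643873
  65+: (18702/29149)²·(1−3249/18702)·1729000/3249 = 181.00844
  → Var(ȳ_str) = 210.85203.
Var(ȳ_srs) = (1 − 4915/29149)·2482000/4915 = 419.83602.
deff = 210.85203 / 419.83602 = 0.5022.

0.5022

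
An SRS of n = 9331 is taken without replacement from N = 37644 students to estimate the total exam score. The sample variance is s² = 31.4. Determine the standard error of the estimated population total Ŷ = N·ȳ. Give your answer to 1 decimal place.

Var(Ŷ) = N²·Var(ȳ) = N²·(1 − n/N)·s²/n.
f = 9331/37644 = 0.24787483; Var(ȳ) = 0.75212517·31.4/9331 = 0.0025309967.
Var(Ŷ) = 37644² · 0.0025309967 = 3.5866014 × 10^6.
SE(Ŷ) = √(3.5866014 × 10^6) = 1893.8.

1893.8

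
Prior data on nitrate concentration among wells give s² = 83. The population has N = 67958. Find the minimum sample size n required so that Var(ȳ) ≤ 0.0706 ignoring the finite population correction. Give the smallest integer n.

1176

Without fpc, n₀ = s²/D = 83/0.0706 = 1175.6374.
Rounding up, n = 1176.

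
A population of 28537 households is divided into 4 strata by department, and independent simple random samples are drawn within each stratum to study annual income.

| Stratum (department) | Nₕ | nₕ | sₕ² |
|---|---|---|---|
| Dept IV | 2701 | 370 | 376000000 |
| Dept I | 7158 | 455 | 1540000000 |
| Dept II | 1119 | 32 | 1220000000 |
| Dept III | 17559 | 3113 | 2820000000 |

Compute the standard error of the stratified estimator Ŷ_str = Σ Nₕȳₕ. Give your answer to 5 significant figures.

2.1094 × 10^7

Var(Ŷ_str) = Σₕ Nₕ²(1 − fₕ)sₕ²/nₕ.
Dept IV: 2701²·(1 − 370/2701)·376000000/370 = 6.3981288 × 10^12.
Dept I: 7158²·(1 − 455/7158)·1540000000/455 = 1.623941 × 10^14.
Dept II: 1119²·(1 − 32/1119)·1220000000/32 = 4.6373458 × 10^13.
Dept III: 17559²·(1 − 3113/17559)·2820000000/3113 = 2.2978273 × 10^14.
Sum = 4.4494842 × 10^14.
SE = √(4.4494842 × 10^14) = 2.1094 × 10^7.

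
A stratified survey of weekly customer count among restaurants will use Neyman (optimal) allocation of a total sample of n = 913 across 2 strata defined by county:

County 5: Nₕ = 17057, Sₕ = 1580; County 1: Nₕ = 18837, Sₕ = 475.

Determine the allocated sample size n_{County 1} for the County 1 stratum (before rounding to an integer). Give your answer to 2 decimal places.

227.57

Neyman allocation: nₕ = n·NₕSₕ / Σⱼ NⱼSⱼ.
Σ NⱼSⱼ = 17057·1580 + 18837·475 = 3.5897635 × 10^7.
n_{County 1} = 913·18837·475 / (3.5897635 × 10^7) = 227.57.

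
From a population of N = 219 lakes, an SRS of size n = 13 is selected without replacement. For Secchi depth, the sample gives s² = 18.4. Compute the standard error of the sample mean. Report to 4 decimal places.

Under SRS without replacement, Var(ȳ) = (1 − f)·s²/n with f = n/N = 13/219 = 0.05936073.
Var(ȳ) = (1 − 0.05936073)·18.4/13 = 0.94063927·1.4153846 = 1.3313664.
SE(ȳ) = √(1.3313664) = 1.1538.

1.1538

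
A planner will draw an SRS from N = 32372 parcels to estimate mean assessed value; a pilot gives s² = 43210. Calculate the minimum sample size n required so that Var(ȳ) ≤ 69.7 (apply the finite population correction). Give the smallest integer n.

Without fpc, n₀ = s²/D = 43210/69.7 = 619.9426.
With fpc, (1 − n/N)·s²/n ≤ D requires n ≥ n₀/(1 + n₀/N) = 619.9426/(1 + 619.9426/32372) = 608.2934.
Rounding up, n = 609.

609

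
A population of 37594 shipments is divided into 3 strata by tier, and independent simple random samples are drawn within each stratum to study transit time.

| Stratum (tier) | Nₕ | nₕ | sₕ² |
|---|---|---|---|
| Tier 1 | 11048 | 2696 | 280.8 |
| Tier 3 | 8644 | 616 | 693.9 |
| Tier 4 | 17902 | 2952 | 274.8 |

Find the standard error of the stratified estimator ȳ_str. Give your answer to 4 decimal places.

Var(ȳ_str) = Σₕ Wₕ²(1 − fₕ)sₕ²/nₕ with Wₕ = Nₕ/N, N = 37594.
Tier 1: Wₕ = 0.29387668; term = 0.29387668²·(1 − 0.24402607)·280.8/2696 = 0.0068000842.
Tier 3: Wₕ = 0.22993031; term = 0.22993031²·(1 − 0.07126330)·693.9/616 = 0.05530969.
Tier 4: Wₕ = 0.47619301; term = 0.47619301²·(1 − 0.16489778)·274.8/2952 = 0.017628122.
Sum = 0.079737896.
SE = √(0.079737896) = 0.2824.

0.2824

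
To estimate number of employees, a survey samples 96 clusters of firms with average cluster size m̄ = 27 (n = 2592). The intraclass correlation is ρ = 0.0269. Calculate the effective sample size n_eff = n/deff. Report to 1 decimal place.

1525.2

deff = 1 + (27 − 1)·0.0269 = 1 + 0.6994 = 1.6994.
n_eff = 2592 / 1.6994 = 1525.2.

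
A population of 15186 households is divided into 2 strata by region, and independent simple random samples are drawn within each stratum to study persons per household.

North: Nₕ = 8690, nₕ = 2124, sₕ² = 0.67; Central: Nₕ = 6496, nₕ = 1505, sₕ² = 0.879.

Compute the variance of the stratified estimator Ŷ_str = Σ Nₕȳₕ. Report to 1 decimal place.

Var(Ŷ_str) = Σₕ Nₕ²(1 − fₕ)sₕ²/nₕ.
North: 8690²·(1 − 2124/8690)·0.67/2124 = 17998.692.
Central: 6496²·(1 − 1505/6496)·0.879/1505 = 18935.9.
Sum = 36934.592.

36934.6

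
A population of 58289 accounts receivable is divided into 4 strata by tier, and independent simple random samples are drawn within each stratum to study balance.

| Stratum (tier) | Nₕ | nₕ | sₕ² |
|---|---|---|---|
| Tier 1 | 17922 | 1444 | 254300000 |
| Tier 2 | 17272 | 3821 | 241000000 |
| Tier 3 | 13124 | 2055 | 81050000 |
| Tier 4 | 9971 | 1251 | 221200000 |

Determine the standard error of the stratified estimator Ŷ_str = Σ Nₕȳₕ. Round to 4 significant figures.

Var(Ŷ_str) = Σₕ Nₕ²(1 − fₕ)sₕ²/nₕ.
Tier 1: 17922²·(1 − 1444/17922)·254300000/1444 = 5.2007998 × 10^13.
Tier 2: 17272²·(1 − 3821/17272)·241000000/3821 = 1.465336 × 10^13.
Tier 3: 13124²·(1 − 2055/13124)·81050000/2055 = 5.7294878 × 10^12.
Tier 4: 9971²·(1 − 1251/9971)·221200000/1251 = 1.5373863 × 10^13.
Sum = 8.7764709 × 10^13.
SE = √(8.7764709 × 10^13) = 9.368 × 10^6.

9.368 × 10^6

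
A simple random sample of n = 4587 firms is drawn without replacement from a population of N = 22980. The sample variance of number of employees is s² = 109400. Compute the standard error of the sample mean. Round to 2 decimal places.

Under SRS without replacement, Var(ȳ) = (1 − f)·s²/n with f = n/N = 4587/22980 = 0.19960836.
Var(ȳ) = (1 − 0.19960836)·109400/4587 = 0.80039164·23.850011 = 19.089349.
SE(ȳ) = √(19.089349) = 4.37.

4.37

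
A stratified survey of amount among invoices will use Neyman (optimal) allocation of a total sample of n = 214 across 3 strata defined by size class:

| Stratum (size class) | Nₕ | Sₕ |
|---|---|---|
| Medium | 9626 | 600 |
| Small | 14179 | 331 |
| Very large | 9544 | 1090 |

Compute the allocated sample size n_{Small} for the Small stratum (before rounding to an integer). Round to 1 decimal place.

Neyman allocation: nₕ = n·NₕSₕ / Σⱼ NⱼSⱼ.
Σ NⱼSⱼ = 9626·600 + 14179·331 + 9544·1090 = 2.0871809 × 10^7.
n_{Small} = 214·14179·331 / (2.0871809 × 10^7) = 48.1.

48.1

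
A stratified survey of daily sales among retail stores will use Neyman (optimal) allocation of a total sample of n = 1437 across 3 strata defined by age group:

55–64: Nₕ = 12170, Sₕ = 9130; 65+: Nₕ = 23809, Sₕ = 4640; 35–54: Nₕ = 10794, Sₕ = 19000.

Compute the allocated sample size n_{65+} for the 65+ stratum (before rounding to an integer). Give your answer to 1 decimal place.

Neyman allocation: nₕ = n·NₕSₕ / Σⱼ NⱼSⱼ.
Σ NⱼSⱼ = 12170·9130 + 23809·4640 + 10794·19000 = 4.2667186 × 10^8.
n_{65+} = 1437·23809·4640 / (4.2667186 × 10^8) = 372.1.

372.1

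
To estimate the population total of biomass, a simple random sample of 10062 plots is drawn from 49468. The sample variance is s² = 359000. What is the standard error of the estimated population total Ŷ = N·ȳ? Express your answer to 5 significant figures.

263720

Var(Ŷ) = N²·Var(ȳ) = N²·(1 − n/N)·s²/n.
f = 10062/49468 = 0.20340422; Var(ȳ) = 0.79659578·359000/10062 = 28.421575.
Var(Ŷ) = 49468² · 28.421575 = 6.9549954 × 10^10.
SE(Ŷ) = √(6.9549954 × 10^10) = 263720.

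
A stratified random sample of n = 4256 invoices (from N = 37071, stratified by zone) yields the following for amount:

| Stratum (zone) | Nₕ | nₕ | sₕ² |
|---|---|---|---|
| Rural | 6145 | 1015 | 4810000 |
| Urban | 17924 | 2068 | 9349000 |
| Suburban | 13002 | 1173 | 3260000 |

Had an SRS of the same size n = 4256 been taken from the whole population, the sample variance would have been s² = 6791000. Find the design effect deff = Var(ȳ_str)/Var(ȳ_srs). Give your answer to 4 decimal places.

Var(ȳ_str) = Σ Wₕ²(1−fₕ)sₕ²/nₕ with Wₕ = Nₕ/37071:
  Rural: (6145/37071)²·(1−1015/6145)·4810000/1015 = 108.70504
  Urban: (17924/37071)²·(1−2068/17924)·9349000/2068 = 934.92031
  Suburban: (13002/37071)²·(1−1173/13002)·3260000/1173 = 311.03494
  → Var(ȳ_str) = 1354.6603.
Var(ȳ_srs) = (1 − 4256/37071)·6791000/4256 = 1412.4407.
deff = 1354.6603 / 1412.4407 = 0.9591.

0.9591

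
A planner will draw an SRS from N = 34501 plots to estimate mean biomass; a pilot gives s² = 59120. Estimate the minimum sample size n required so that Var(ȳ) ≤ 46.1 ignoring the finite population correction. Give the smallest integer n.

1283

Without fpc, n₀ = s²/D = 59120/46.1 = 1282.4295.
Rounding up, n = 1283.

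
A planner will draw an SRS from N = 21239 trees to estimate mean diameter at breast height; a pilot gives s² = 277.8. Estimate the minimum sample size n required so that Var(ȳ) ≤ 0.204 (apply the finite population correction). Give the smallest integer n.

1280

Without fpc, n₀ = s²/D = 277.8/0.204 = 1361.7647.
With fpc, (1 − n/N)·s²/n ≤ D requires n ≥ n₀/(1 + n₀/N) = 1361.7647/(1 + 1361.7647/21239) = 1279.7142.
Rounding up, n = 1280.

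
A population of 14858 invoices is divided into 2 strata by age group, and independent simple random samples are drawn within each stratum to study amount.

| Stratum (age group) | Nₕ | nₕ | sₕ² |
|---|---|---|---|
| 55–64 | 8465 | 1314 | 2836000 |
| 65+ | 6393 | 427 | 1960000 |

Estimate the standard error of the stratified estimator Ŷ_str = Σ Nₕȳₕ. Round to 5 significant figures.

552920

Var(Ŷ_str) = Σₕ Nₕ²(1 − fₕ)sₕ²/nₕ.
55–64: 8465²·(1 − 1314/8465)·2836000/1314 = 1.3064855 × 10^11.
65+: 6393²·(1 − 427/6393)·1960000/427 = 1.7507178 × 10^11.
Sum = 3.0572033 × 10^11.
SE = √(3.0572033 × 10^11) = 552920.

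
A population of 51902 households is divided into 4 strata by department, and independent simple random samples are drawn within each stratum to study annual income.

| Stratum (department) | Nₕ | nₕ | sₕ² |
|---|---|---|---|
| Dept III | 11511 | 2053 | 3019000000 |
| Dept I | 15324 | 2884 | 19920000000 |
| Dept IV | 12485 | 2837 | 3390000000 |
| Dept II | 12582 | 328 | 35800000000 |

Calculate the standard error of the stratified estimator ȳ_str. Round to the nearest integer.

Var(ȳ_str) = Σₕ Wₕ²(1 − fₕ)sₕ²/nₕ with Wₕ = Nₕ/N, N = 51902.
Dept III: Wₕ = 0.22178336; term = 0.22178336²·(1 − 0.17835114)·3019000000/2053 = 59431.726.
Dept I: Wₕ = 0.29524874; term = 0.29524874²·(1 − 0.18820151)·19920000000/2884 = 488785.61.
Dept IV: Wₕ = 0.24054950; term = 0.24054950²·(1 − 0.22723268)·3390000000/2837 = 53431.58.
Dept II: Wₕ = 0.24241840; term = 0.24241840²·(1 − 0.02606899)·35800000000/328 = 6.2469575 × 10^6.
Sum = 6.8486064 × 10^6.
SE = √(6.8486064 × 10^6) = 2617.

2617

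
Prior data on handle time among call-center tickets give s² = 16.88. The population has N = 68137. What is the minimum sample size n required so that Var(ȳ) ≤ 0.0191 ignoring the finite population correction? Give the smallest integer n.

884

Without fpc, n₀ = s²/D = 16.88/0.0191 = 883.7696.
Rounding up, n = 884.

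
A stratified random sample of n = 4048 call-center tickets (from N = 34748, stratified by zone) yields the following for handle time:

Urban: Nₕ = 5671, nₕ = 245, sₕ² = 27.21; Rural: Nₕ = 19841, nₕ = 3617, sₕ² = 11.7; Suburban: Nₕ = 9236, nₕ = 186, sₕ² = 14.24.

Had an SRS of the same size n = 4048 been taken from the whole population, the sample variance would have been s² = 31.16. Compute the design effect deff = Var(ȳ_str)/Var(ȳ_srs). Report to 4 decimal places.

Var(ȳ_str) = Σ Wₕ²(1−fₕ)sₕ²/nₕ with Wₕ = Nₕ/34748:
  Urban: (5671/34748)²·(1−245/5671)·27.21/245 = 0.0028303638
  Rural: (19841/34748)²·(1−3617/19841)·11.7/3617 = 8.6238108 × 10^-4
  Suburban: (9236/34748)²·(1−186/9236)·14.24/186 = 0.0052999274
  → Var(ȳ_str) = 0.0089926723.
Var(ȳ_srs) = (1 − 4048/34748)·31.16/4048 = 0.0068008862.
deff = 0.0089926723 / 0.0068008862 = 1.3223.

1.3223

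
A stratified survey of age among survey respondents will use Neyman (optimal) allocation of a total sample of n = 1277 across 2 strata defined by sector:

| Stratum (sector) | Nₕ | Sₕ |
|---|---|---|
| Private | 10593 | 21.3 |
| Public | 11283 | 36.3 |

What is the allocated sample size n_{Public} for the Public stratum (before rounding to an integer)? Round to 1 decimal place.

823.4

Neyman allocation: nₕ = n·NₕSₕ / Σⱼ NⱼSⱼ.
Σ NⱼSⱼ = 10593·21.3 + 11283·36.3 = 635203.8.
n_{Public} = 1277·11283·36.3 / 635203.8 = 823.4.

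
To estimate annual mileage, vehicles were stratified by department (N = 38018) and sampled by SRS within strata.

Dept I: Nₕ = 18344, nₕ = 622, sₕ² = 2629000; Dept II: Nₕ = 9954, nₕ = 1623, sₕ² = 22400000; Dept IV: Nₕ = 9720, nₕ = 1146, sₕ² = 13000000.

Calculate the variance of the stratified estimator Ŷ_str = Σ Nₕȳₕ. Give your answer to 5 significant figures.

Var(Ŷ_str) = Σₕ Nₕ²(1 − fₕ)sₕ²/nₕ.
Dept I: 18344²·(1 − 622/18344)·2629000/622 = 1.374064 × 10^12.
Dept II: 9954²·(1 − 1623/9954)·22400000/1623 = 1.1445223 × 10^12.
Dept IV: 9720²·(1 − 1146/9720)·13000000/1146 = 9.453845 × 10^11.
Sum = 3.4639708 × 10^12.

3.4640 × 10^12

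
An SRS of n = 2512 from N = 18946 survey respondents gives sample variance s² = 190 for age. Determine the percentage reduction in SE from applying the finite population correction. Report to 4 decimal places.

f = n/N = 2512/18946 = 0.13258735.
SE_no-fpc = √(s²/n) = 0.27502171; SE_fpc = √((1−f)s²/n) = 0.25614145.
Ratio = √(1−f) = 0.93134991. Reduction = 100·(1 − 0.93134991) = 6.8650%.

6.8650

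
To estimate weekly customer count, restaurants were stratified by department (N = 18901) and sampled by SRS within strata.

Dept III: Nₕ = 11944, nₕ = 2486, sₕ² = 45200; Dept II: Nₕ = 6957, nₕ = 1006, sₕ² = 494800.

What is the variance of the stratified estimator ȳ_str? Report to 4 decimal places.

Var(ȳ_str) = Σₕ Wₕ²(1 − fₕ)sₕ²/nₕ with Wₕ = Nₕ/N, N = 18901.
Dept III: Wₕ = 0.63192424; term = 0.63192424²·(1 − 0.20813798)·45200/2486 = 5.7493249.
Dept II: Wₕ = 0.36807576; term = 0.36807576²·(1 − 0.14460256)·494800/1006 = 56.999901.
Sum = 62.749226.

62.7492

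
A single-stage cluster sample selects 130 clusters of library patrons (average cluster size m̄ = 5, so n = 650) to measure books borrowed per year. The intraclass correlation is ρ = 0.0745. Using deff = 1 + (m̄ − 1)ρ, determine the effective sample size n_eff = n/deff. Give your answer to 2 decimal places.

deff = 1 + (5 − 1)·0.0745 = 1 + 0.298 = 1.298.
n_eff = 650 / 1.298 = 500.77.

500.77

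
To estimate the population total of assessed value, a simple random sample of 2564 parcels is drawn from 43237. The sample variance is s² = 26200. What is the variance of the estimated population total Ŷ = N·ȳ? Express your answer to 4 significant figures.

Var(Ŷ) = N²·Var(ȳ) = N²·(1 − n/N)·s²/n.
f = 2564/43237 = 0.05930106; Var(ȳ) = 0.94069894·26200/2564 = 9.6124463.
Var(Ŷ) = 43237² · 9.6124463 = 1.7969874 × 10^10.

1.797 × 10^10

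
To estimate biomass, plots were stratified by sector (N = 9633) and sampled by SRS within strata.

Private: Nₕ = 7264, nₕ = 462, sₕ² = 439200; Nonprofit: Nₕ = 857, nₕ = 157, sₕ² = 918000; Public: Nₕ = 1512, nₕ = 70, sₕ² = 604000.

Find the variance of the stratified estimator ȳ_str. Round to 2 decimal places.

Var(ȳ_str) = Σₕ Wₕ²(1 − fₕ)sₕ²/nₕ with Wₕ = Nₕ/N, N = 9633.
Private: Wₕ = 0.75407454; term = 0.75407454²·(1 − 0.06360132)·439200/462 = 506.1855.
Nonprofit: Wₕ = 0.08896502; term = 0.08896502²·(1 − 0.18319720)·918000/157 = 37.800607.
Public: Wₕ = 0.15696045; term = 0.15696045²·(1 − 0.04629630)·604000/70 = 202.73691.
Sum = 746.72302.

746.72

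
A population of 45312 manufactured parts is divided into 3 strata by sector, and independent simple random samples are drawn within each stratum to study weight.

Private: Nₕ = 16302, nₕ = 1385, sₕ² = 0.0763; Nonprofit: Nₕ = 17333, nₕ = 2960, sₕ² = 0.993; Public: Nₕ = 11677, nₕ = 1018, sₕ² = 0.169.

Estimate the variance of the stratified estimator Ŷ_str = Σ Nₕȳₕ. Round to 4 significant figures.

117600

Var(Ŷ_str) = Σₕ Nₕ²(1 − fₕ)sₕ²/nₕ.
Private: 16302²·(1 − 1385/16302)·0.0763/1385 = 13396.679.
Nonprofit: 17333²·(1 − 2960/17333)·0.993/2960 = 83575.445.
Public: 11677²·(1 − 1018/11677)·0.169/1018 = 20662.681.
Sum = 117634.81.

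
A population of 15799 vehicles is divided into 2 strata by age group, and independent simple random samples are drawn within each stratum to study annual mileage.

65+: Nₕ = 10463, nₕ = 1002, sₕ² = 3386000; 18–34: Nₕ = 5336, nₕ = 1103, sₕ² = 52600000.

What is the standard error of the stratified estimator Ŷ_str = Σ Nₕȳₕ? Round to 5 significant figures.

Var(Ŷ_str) = Σₕ Nₕ²(1 − fₕ)sₕ²/nₕ.
65+: 10463²·(1 − 1002/10463)·3386000/1002 = 3.3451261 × 10^11.
18–34: 5336²·(1 − 1103/5336)·52600000/1103 = 1.0771454 × 10^12.
Sum = 1.411658 × 10^12.
SE = √(1.411658 × 10^12) = 1.1881 × 10^6.

1.1881 × 10^6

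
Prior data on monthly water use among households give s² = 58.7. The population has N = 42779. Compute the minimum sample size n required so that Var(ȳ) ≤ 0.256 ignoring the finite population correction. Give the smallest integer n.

230

Without fpc, n₀ = s²/D = 58.7/0.256 = 229.2969.
Rounding up, n = 230.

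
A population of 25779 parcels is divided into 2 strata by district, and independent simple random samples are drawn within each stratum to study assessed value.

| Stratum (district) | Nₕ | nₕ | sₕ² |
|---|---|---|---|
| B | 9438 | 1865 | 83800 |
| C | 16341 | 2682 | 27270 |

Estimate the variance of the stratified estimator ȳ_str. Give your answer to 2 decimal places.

Var(ȳ_str) = Σₕ Wₕ²(1 − fₕ)sₕ²/nₕ with Wₕ = Nₕ/N, N = 25779.
B: Wₕ = 0.36611195; term = 0.36611195²·(1 − 0.19760542)·83800/1865 = 4.8326014.
C: Wₕ = 0.63388805; term = 0.63388805²·(1 − 0.16412704)·27270/2682 = 3.4150083.
Sum = 8.2476097.

8.25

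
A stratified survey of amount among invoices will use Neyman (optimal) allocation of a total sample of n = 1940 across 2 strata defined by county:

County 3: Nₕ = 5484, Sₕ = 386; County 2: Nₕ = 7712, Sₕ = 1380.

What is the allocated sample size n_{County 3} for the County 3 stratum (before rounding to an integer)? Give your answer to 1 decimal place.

Neyman allocation: nₕ = n·NₕSₕ / Σⱼ NⱼSⱼ.
Σ NⱼSⱼ = 5484·386 + 7712·1380 = 1.2759384 × 10^7.
n_{County 3} = 1940·5484·386 / (1.2759384 × 10^7) = 321.9.

321.9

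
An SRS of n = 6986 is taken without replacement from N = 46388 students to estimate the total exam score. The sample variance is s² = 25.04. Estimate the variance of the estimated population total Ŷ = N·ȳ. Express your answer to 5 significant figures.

6.5513 × 10^6

Var(Ŷ) = N²·Var(ȳ) = N²·(1 − n/N)·s²/n.
f = 6986/46388 = 0.15059929; Var(ȳ) = 0.84940071·25.04/6986 = 0.0030445167.
Var(Ŷ) = 46388² · 0.0030445167 = 6.5513327 × 10^6.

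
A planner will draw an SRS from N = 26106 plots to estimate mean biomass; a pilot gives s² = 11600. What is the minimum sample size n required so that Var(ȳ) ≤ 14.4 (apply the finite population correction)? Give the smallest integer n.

782

Without fpc, n₀ = s²/D = 11600/14.4 = 805.5556.
With fpc, (1 − n/N)·s²/n ≤ D requires n ≥ n₀/(1 + n₀/N) = 805.5556/(1 + 805.5556/26106) = 781.4425.
Rounding up, n = 782.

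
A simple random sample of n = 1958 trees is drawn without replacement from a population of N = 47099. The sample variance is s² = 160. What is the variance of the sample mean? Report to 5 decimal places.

0.07832

Under SRS without replacement, Var(ȳ) = (1 − f)·s²/n with f = n/N = 1958/47099 = 0.04157201.
Var(ȳ) = (1 − 0.04157201)·160/1958 = 0.95842799·0.081716037 = 0.078318937.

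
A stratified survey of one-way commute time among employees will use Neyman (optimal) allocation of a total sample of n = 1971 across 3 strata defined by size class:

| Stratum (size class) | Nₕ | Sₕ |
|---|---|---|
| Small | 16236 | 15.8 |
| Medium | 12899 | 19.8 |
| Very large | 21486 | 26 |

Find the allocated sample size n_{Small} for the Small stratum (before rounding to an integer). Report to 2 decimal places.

Neyman allocation: nₕ = n·NₕSₕ / Σⱼ NⱼSⱼ.
Σ NⱼSⱼ = 16236·15.8 + 12899·19.8 + 21486·26 = 1.070565 × 10^6.
n_{Small} = 1971·16236·15.8 / (1.070565 × 10^6) = 472.29.

472.29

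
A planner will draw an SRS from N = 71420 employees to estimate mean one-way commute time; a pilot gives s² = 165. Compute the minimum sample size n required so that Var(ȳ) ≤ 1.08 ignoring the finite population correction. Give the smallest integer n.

153

Without fpc, n₀ = s²/D = 165/1.08 = 152.7778.
Rounding up, n = 153.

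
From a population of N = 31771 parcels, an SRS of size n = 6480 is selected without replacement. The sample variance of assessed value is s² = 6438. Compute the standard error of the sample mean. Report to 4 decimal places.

0.8893

Under SRS without replacement, Var(ȳ) = (1 − f)·s²/n with f = n/N = 6480/31771 = 0.20395959.
Var(ȳ) = (1 − 0.20395959)·6438/6480 = 0.79604041·0.99351852 = 0.79088089.
SE(ȳ) = √(0.79088089) = 0.8893.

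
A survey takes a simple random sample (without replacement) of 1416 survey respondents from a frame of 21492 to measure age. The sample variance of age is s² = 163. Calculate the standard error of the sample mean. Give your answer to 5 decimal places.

Under SRS without replacement, Var(ȳ) = (1 − f)·s²/n with f = n/N = 1416/21492 = 0.06588498.
Var(ȳ) = (1 − 0.06588498)·163/1416 = 0.93411502·0.11511299 = 0.10752878.
SE(ȳ) = √(0.10752878) = 0.32792.

0.32792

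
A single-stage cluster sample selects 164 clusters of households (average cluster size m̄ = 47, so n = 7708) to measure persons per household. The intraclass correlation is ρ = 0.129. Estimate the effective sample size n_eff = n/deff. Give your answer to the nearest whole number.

deff = 1 + (47 − 1)·0.129 = 1 + 5.934 = 6.934.
n_eff = 7708 / 6.934 = 1112.

1112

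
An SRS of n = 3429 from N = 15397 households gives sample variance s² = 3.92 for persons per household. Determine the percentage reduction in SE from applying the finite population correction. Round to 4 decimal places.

11.8357

f = n/N = 3429/15397 = 0.22270572.
SE_no-fpc = √(s²/n) = 0.033811099; SE_fpc = √((1−f)s²/n) = 0.029809317.
Ratio = √(1−f) = 0.88164294. Reduction = 100·(1 − 0.88164294) = 11.8357%.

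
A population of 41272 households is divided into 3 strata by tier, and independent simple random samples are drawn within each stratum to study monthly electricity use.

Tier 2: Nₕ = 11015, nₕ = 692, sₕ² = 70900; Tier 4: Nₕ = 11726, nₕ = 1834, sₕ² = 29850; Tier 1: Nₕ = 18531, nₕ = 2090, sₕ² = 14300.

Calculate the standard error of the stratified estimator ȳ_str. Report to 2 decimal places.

3.03

Var(ȳ_str) = Σₕ Wₕ²(1 − fₕ)sₕ²/nₕ with Wₕ = Nₕ/N, N = 41272.
Tier 2: Wₕ = 0.26688796; term = 0.26688796²·(1 − 0.06282342)·70900/692 = 6.8394242.
Tier 4: Wₕ = 0.28411514; term = 0.28411514²·(1 − 0.15640457)·29850/1834 = 1.1083271.
Tier 1: Wₕ = 0.44899690; term = 0.44899690²·(1 − 0.11278398)·14300/2090 = 1.2237869.
Sum = 9.1715382.
SE = √(9.1715382) = 3.03.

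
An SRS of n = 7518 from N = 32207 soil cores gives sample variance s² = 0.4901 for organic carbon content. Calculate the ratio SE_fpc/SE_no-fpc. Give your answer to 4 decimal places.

0.8755

f = n/N = 7518/32207 = 0.23342752.
SE_no-fpc = √(s²/n) = 0.0080740455; SE_fpc = √((1−f)s²/n) = 0.0070691599.
Ratio = √(1−f) = 0.87554125.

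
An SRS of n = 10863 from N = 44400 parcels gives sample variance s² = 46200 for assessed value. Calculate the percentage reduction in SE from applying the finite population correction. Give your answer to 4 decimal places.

13.0898

f = n/N = 10863/44400 = 0.24466216.
SE_no-fpc = √(s²/n) = 2.0622727; SE_fpc = √((1−f)s²/n) = 1.7923248.
Ratio = √(1−f) = 0.86910174. Reduction = 100·(1 − 0.86910174) = 13.0898%.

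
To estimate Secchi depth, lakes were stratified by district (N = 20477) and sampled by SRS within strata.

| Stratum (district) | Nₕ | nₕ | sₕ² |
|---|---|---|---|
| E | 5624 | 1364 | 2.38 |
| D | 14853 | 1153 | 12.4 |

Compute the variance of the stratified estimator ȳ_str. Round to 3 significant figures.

Var(ȳ_str) = Σₕ Wₕ²(1 − fₕ)sₕ²/nₕ with Wₕ = Nₕ/N, N = 20477.
E: Wₕ = 0.27464961; term = 0.27464961²·(1 − 0.24253201)·2.38/1364 = 9.9697631 × 10^-5.
D: Wₕ = 0.72535039; term = 0.72535039²·(1 − 0.07762742)·12.4/1153 = 0.0052190861.
Sum = 0.0053187837.

0.00532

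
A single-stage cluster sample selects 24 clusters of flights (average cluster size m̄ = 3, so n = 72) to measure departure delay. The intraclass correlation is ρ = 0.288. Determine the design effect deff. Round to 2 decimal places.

deff = 1 + (3 − 1)·0.288 = 1 + 0.576 = 1.576.

1.58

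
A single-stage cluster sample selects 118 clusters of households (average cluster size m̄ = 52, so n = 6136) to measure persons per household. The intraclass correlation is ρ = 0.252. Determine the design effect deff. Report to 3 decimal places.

13.852

deff = 1 + (52 − 1)·0.252 = 1 + 12.852 = 13.852.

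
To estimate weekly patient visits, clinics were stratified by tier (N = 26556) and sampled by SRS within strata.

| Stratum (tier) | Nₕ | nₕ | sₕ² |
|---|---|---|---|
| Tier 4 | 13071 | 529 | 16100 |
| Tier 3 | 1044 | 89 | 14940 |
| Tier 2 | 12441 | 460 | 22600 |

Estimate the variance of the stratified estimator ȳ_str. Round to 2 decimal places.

17.70

Var(ȳ_str) = Σₕ Wₕ²(1 − fₕ)sₕ²/nₕ with Wₕ = Nₕ/N, N = 26556.
Tier 4: Wₕ = 0.49220515; term = 0.49220515²·(1 − 0.04047127)·16100/529 = 7.0749031.
Tier 3: Wₕ = 0.03931315; term = 0.03931315²·(1 − 0.08524904)·14940/89 = 0.23732262.
Tier 2: Wₕ = 0.46848170; term = 0.46848170²·(1 − 0.03697452)·22600/460 = 10.384214.
Sum = 17.69644.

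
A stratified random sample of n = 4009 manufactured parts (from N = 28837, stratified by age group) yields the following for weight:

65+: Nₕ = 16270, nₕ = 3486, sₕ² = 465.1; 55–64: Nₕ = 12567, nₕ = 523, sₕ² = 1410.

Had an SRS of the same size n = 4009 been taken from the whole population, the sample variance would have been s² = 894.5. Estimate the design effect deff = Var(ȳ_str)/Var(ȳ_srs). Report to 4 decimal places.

2.7281

Var(ȳ_str) = Σ Wₕ²(1−fₕ)sₕ²/nₕ with Wₕ = Nₕ/28837:
  65+: (16270/28837)²·(1−3486/16270)·465.1/3486 = 0.033371299
  55–64: (12567/28837)²·(1−523/12567)·1410/523 = 0.49070404
  → Var(ȳ_str) = 0.52407534.
Var(ȳ_srs) = (1 − 4009/28837)·894.5/4009 = 0.1921038.
deff = 0.52407534 / 0.1921038 = 2.7281.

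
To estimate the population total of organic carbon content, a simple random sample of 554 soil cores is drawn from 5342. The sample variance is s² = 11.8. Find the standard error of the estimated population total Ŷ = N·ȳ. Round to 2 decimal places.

Var(Ŷ) = N²·Var(ȳ) = N²·(1 − n/N)·s²/n.
f = 554/5342 = 0.10370648; Var(ȳ) = 0.89629352·11.8/554 = 0.019090728.
Var(Ŷ) = 5342² · 0.019090728 = 544791.42.
SE(Ŷ) = √(544791.42) = 738.10.

738.10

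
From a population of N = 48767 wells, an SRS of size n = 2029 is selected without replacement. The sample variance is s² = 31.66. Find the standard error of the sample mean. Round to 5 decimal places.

Under SRS without replacement, Var(ȳ) = (1 − f)·s²/n with f = n/N = 2029/48767 = 0.04160600.
Var(ȳ) = (1 − 0.04160600)·31.66/2029 = 0.95839400·0.015603746 = 0.014954536.
SE(ȳ) = √(0.014954536) = 0.12229.

0.12229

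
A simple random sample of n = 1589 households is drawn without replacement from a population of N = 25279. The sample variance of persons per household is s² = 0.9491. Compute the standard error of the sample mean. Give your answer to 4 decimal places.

Under SRS without replacement, Var(ȳ) = (1 − f)·s²/n with f = n/N = 1589/25279 = 0.06285850.
Var(ȳ) = (1 − 0.06285850)·0.9491/1589 = 0.93714150·5.972939 × 10^-4 = 5.597489 × 10^-4.
SE(ȳ) = √(5.597489 × 10^-4) = 0.0237.

0.0237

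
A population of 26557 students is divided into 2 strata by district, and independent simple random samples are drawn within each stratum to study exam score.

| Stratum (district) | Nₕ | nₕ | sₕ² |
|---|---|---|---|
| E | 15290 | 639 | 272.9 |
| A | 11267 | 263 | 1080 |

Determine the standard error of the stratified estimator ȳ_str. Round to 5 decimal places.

0.92603

Var(ȳ_str) = Σₕ Wₕ²(1 − fₕ)sₕ²/nₕ with Wₕ = Nₕ/N, N = 26557.
E: Wₕ = 0.57574274; term = 0.57574274²·(1 − 0.04179202)·272.9/639 = 0.13564988.
A: Wₕ = 0.42425726; term = 0.42425726²·(1 − 0.02334250)·1080/263 = 0.72188639.
Sum = 0.85753627.
SE = √(0.85753627) = 0.92603.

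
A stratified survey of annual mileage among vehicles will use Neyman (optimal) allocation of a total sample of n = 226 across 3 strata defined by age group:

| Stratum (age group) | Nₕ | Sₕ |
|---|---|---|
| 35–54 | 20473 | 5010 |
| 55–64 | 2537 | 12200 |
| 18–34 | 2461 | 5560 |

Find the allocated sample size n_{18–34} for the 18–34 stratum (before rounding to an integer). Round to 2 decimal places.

21.01

Neyman allocation: nₕ = n·NₕSₕ / Σⱼ NⱼSⱼ.
Σ NⱼSⱼ = 20473·5010 + 2537·12200 + 2461·5560 = 1.4720429 × 10^8.
n_{18–34} = 226·2461·5560 / (1.4720429 × 10^8) = 21.01.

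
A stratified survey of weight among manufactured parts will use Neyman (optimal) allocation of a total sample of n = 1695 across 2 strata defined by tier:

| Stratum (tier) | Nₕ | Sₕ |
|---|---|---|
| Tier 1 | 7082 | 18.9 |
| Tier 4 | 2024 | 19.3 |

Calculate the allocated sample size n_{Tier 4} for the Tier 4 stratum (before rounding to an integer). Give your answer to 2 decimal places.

382.92

Neyman allocation: nₕ = n·NₕSₕ / Σⱼ NⱼSⱼ.
Σ NⱼSⱼ = 7082·18.9 + 2024·19.3 = 172913.
n_{Tier 4} = 1695·2024·19.3 / 172913 = 382.92.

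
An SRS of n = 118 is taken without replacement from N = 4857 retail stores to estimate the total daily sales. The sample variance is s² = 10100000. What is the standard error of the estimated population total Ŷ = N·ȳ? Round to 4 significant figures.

Var(Ŷ) = N²·Var(ȳ) = N²·(1 − n/N)·s²/n.
f = 118/4857 = 0.02429483; Var(ȳ) = 0.97570517·10100000/118 = 83513.747.
Var(Ŷ) = 4857² · 83513.747 = 1.9701268 × 10^12.
SE(Ŷ) = √(1.9701268 × 10^12) = 1.404 × 10^6.

1.404 × 10^6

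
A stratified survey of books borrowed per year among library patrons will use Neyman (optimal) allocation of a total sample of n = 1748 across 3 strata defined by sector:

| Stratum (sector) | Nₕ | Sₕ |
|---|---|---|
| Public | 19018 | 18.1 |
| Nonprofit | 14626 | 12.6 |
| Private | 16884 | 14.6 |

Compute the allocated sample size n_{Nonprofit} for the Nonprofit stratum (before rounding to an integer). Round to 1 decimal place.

415.6

Neyman allocation: nₕ = n·NₕSₕ / Σⱼ NⱼSⱼ.
Σ NⱼSⱼ = 19018·18.1 + 14626·12.6 + 16884·14.6 = 775019.8.
n_{Nonprofit} = 1748·14626·12.6 / 775019.8 = 415.6.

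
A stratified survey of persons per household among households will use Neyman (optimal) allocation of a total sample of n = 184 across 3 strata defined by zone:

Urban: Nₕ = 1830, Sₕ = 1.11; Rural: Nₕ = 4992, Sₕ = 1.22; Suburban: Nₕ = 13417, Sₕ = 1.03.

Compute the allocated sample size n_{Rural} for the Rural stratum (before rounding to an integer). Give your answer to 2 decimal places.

Neyman allocation: nₕ = n·NₕSₕ / Σⱼ NⱼSⱼ.
Σ NⱼSⱼ = 1830·1.11 + 4992·1.22 + 13417·1.03 = 21941.05.
n_{Rural} = 184·4992·1.22 / 21941.05 = 51.07.

51.07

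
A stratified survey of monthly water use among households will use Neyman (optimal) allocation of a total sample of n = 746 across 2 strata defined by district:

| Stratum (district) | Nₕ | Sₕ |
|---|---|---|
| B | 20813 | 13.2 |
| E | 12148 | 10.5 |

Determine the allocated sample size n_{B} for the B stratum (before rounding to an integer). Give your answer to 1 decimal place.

Neyman allocation: nₕ = n·NₕSₕ / Σⱼ NⱼSⱼ.
Σ NⱼSⱼ = 20813·13.2 + 12148·10.5 = 402285.6.
n_{B} = 746·20813·13.2 / 402285.6 = 509.5.

509.5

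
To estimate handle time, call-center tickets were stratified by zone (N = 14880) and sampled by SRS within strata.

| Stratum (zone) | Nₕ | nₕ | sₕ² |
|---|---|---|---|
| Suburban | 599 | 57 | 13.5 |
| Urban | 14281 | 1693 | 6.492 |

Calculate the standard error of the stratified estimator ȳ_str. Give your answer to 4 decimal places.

0.0588

Var(ȳ_str) = Σₕ Wₕ²(1 − fₕ)sₕ²/nₕ with Wₕ = Nₕ/N, N = 14880.
Suburban: Wₕ = 0.04025538; term = 0.04025538²·(1 − 0.09515860)·13.5/57 = 3.4727951 × 10^-4.
Urban: Wₕ = 0.95974462; term = 0.95974462²·(1 − 0.11854912)·6.492/1693 = 0.0031133722.
Sum = 0.0034606517.
SE = √(0.0034606517) = 0.0588.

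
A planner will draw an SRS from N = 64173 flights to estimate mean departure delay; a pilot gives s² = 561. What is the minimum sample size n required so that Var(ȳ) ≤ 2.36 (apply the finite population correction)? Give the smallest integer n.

237

Without fpc, n₀ = s²/D = 561/2.36 = 237.7119.
With fpc, (1 − n/N)·s²/n ≤ D requires n ≥ n₀/(1 + n₀/N) = 237.7119/(1 + 237.7119/64173) = 236.8346.
Rounding up, n = 237.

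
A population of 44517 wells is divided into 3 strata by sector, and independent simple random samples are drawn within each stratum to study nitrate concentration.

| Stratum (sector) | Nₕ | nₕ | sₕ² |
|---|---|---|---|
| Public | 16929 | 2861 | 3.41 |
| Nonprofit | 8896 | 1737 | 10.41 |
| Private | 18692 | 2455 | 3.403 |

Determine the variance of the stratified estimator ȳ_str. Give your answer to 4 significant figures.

Var(ȳ_str) = Σₕ Wₕ²(1 − fₕ)sₕ²/nₕ with Wₕ = Nₕ/N, N = 44517.
Public: Wₕ = 0.38028169; term = 0.38028169²·(1 − 0.16899994)·3.41/2861 = 1.4323475 × 10^-4.
Nonprofit: Wₕ = 0.19983377; term = 0.19983377²·(1 − 0.19525629)·10.41/1737 = 1.9259556 × 10^-4.
Private: Wₕ = 0.41988454; term = 0.41988454²·(1 − 0.13133961)·3.403/2455 = 2.1228545 × 10^-4.
Sum = 5.4811576 × 10^-4.

5.481 × 10^-4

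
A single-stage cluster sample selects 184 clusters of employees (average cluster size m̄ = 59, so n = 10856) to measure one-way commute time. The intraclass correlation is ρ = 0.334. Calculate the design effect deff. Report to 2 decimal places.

20.37

deff = 1 + (59 − 1)·0.334 = 1 + 19.372 = 20.372.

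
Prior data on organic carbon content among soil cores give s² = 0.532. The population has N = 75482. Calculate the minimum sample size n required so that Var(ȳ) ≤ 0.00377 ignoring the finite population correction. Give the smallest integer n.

142

Without fpc, n₀ = s²/D = 0.532/0.00377 = 141.1141.
Rounding up, n = 142.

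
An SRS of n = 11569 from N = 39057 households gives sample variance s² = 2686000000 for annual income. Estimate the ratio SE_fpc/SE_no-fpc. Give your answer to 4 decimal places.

f = n/N = 11569/39057 = 0.29620811.
SE_no-fpc = √(s²/n) = 481.84249; SE_fpc = √((1−f)s²/n) = 404.22877.
Ratio = √(1−f) = 0.83892306.

0.8389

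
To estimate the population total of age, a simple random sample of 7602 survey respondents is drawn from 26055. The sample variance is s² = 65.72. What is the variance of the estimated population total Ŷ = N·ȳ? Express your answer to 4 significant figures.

Var(Ŷ) = N²·Var(ȳ) = N²·(1 − n/N)·s²/n.
f = 7602/26055 = 0.29176742; Var(ȳ) = 0.70823258·65.72/7602 = 0.0061227368.
Var(Ŷ) = 26055² · 0.0061227368 = 4.1564996 × 10^6.

4.156 × 10^6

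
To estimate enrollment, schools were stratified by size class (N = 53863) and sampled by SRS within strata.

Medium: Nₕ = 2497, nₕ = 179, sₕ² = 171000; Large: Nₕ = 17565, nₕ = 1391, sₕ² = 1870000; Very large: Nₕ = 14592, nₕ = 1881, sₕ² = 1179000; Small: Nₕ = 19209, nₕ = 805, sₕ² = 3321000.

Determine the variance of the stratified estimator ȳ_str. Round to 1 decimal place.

676.3

Var(ȳ_str) = Σₕ Wₕ²(1 − fₕ)sₕ²/nₕ with Wₕ = Nₕ/N, N = 53863.
Medium: Wₕ = 0.04635835; term = 0.04635835²·(1 − 0.07168602)·171000/179 = 1.9058731.
Large: Wₕ = 0.32610512; term = 0.32610512²·(1 − 0.07919157)·1870000/1391 = 131.64337.
Very large: Wₕ = 0.27090953; term = 0.27090953²·(1 − 0.12890625)·1179000/1881 = 40.071765.
Small: Wₕ = 0.35662700; term = 0.35662700²·(1 − 0.04190744)·3321000/805 = 502.70002.
Sum = 676.32103.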